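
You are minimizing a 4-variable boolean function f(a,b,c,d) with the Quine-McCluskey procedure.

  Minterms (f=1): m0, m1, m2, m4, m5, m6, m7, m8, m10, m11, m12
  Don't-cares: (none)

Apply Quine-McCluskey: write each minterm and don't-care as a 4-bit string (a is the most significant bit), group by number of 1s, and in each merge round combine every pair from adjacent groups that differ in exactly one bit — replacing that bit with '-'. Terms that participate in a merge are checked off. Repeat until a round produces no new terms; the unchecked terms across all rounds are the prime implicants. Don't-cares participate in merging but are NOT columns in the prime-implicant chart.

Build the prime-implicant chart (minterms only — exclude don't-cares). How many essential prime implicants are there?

size-2^0 implicants → 0000(✓)  0001(✓)  0010(✓)  0100(✓)  0101(✓)  0110(✓)  0111(✓)  1000(✓)  1010(✓)  1011(✓)  1100(✓)
size-2^1 implicants → -000(✓)  -010(✓)  -100(✓)  0-00(✓)  0-01(✓)  0-10(✓)  00-0(✓)  000-(✓)  01-0(✓)  01-1(✓)  010-(✓)  011-(✓)  1-00(✓)  10-0(✓)  101-
size-2^2 implicants → --00  -0-0  0--0  0-0-  01--
Unchecked terms (primes): --00, -0-0, 0--0, 0-0-, 01--, 101-
Minterm coverage:
  m0 ⊆ --00,-0-0,0--0,0-0-
  m1 ⊆ 0-0- [E]
  m2 ⊆ -0-0,0--0
  m4 ⊆ --00,0--0,0-0-,01--
  m5 ⊆ 0-0-,01--
  m6 ⊆ 0--0,01--
  m7 ⊆ 01-- [E]
  m8 ⊆ --00,-0-0
  m10 ⊆ -0-0,101-
  m11 ⊆ 101- [E]
  m12 ⊆ --00 [E]
E = {--00, 0-0-, 01--, 101-}

4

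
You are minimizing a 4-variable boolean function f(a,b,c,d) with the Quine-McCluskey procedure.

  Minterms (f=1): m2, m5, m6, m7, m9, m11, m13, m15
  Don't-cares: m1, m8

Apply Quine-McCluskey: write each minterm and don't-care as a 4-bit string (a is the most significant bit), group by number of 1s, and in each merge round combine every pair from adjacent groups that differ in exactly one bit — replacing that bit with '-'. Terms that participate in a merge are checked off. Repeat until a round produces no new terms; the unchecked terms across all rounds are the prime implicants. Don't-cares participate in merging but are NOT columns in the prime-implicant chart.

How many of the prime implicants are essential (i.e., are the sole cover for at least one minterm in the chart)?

2

[col 0] 0001*, 0010*, 0101*, 0110*, 0111*, 1000*, 1001*, 1011*, 1101*, 1111*
[col 1] -001*, -101*, -111*, 0-01*, 0-10, 01-1*, 011-, 1-01*, 1-11*, 10-1*, 100-, 11-1*
[col 2] --01, -1-1, 1--1
Prime implicants: --01, -1-1, 0-10, 011-, 1--1, 100-
PI chart (minterm → PIs covering it):
  2 | 0-10  (sole → essential)
  5 | --01,-1-1
  6 | 0-10,011-
  7 | -1-1,011-
  9 | --01,1--1,100-
  11 | 1--1  (sole → essential)
  13 | --01,-1-1,1--1
  15 | -1-1,1--1
Essential prime implicants: 0-10, 1--1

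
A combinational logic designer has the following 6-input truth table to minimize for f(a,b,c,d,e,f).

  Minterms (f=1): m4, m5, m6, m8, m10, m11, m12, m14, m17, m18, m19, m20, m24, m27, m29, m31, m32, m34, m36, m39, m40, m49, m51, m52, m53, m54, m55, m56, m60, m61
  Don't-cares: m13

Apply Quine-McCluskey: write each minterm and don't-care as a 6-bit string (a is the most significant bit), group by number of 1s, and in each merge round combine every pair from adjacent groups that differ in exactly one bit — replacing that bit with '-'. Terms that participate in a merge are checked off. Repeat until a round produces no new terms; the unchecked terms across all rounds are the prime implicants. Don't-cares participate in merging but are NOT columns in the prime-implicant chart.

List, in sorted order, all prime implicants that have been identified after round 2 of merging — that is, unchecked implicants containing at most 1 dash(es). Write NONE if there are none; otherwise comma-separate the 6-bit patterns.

Round 0: 000100✓ 000101✓ 000110✓ 001000✓ 001010✓ 001011✓ 001100✓ 001101✓ 001110✓ 010001✓ 010010✓ 010011✓ 010100✓ 011000✓ 011011✓ 011101✓ 011111✓ 100000✓ 100010✓ 100100✓ 100111✓ 101000✓ 110001✓ 110011✓ 110100✓ 110101✓ 110110✓ 110111✓ 111000✓ 111100✓ 111101✓
Round 1: -00100✓ -01000✓ -10001✓ -10011✓ -10100✓ -11000✓ -11101 0-0100✓ 0-1000✓ 0-1011 0-1101 00-100✓ 00-101✓ 00-110✓ 0001-0✓ 00010-✓ 001-00✓ 001-10✓ 0010-0✓ 00101- 0011-0✓ 00110-✓ 01-011 0100-1✓ 01001- 011-11 0111-1 1-0100✓ 1-0111 1-1000✓ 10-000 100-00 1000-0 11-100✓ 11-101✓ 110-01✓ 110-11✓ 1100-1✓ 1101-0✓ 1101-1✓ 11010-✓ 11011-✓ 111-00 11110-✓
Round 2: --0100 --1000 -100-1 00-1-0 00-10- 001--0 11-10- 110--1 1101--
PIs = {--0100, --1000, -100-1, -11101, 0-1011, 0-1101, 00-1-0, 00-10-, 001--0, 00101-, 01-011, 01001-, 011-11, 0111-1, 1-0111, 10-000, 100-00, 1000-0, 11-10-, 110--1, 1101--, 111-00}

-11101, 0-1011, 0-1101, 00101-, 01-011, 01001-, 011-11, 0111-1, 1-0111, 10-000, 100-00, 1000-0, 111-00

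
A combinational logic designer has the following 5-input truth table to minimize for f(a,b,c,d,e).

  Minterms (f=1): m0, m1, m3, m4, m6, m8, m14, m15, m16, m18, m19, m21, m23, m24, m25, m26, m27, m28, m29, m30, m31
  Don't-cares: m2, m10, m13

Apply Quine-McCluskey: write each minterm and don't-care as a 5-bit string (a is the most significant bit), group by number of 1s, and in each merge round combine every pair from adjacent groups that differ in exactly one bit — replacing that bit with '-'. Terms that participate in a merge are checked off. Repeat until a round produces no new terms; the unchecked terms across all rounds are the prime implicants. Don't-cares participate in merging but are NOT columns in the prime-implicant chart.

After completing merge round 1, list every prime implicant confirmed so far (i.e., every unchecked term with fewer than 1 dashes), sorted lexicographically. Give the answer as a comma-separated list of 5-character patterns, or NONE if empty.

size-2^0 implicants → 00000(✓)  00001(✓)  00010(✓)  00011(✓)  00100(✓)  00110(✓)  01000(✓)  01010(✓)  01101(✓)  01110(✓)  01111(✓)  10000(✓)  10010(✓)  10011(✓)  10101(✓)  10111(✓)  11000(✓)  11001(✓)  11010(✓)  11011(✓)  11100(✓)  11101(✓)  11110(✓)  11111(✓)
size-2^1 implicants → -0000(✓)  -0010(✓)  -0011(✓)  -1000(✓)  -1010(✓)  -1101(✓)  -1110(✓)  -1111(✓)  0-000(✓)  0-010(✓)  0-110(✓)  00-00(✓)  00-10(✓)  000-0(✓)  000-1(✓)  0000-(✓)  0001-(✓)  001-0(✓)  01-10(✓)  010-0(✓)  011-1(✓)  0111-(✓)  1-000(✓)  1-010(✓)  1-011(✓)  1-101(✓)  1-111(✓)  10-11(✓)  100-0(✓)  1001-(✓)  101-1(✓)  11-00(✓)  11-01(✓)  11-10(✓)  11-11(✓)  110-0(✓)  110-1(✓)  1100-(✓)  1101-(✓)  111-0(✓)  111-1(✓)  1110-(✓)  1111-(✓)
size-2^2 implicants → --000(✓)  --010(✓)  -00-0(✓)  -001-  -1-10  -10-0(✓)  -11-1  -111-  0--10  0-0-0(✓)  00--0  000--  1--11  1-0-0(✓)  1-01-  1-1-1  11--0(✓)  11--1(✓)  11-0-(✓)  11-1-(✓)  110--(✓)  111--(✓)
size-2^3 implicants → --0-0  11---
Unchecked terms (primes): --0-0, -001-, -1-10, -11-1, -111-, 0--10, 00--0, 000--, 1--11, 1-01-, 1-1-1, 11---

NONE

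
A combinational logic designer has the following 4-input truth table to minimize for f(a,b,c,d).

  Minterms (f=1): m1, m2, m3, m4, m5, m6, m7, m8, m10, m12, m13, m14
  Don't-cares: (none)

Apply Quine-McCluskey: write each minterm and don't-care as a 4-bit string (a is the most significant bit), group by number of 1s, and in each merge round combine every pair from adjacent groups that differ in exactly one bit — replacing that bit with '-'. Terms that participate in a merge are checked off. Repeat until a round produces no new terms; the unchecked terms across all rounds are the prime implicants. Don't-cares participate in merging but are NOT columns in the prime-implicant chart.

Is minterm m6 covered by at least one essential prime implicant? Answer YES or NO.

NO

size-2^0 implicants → 0001(✓)  0010(✓)  0011(✓)  0100(✓)  0101(✓)  0110(✓)  0111(✓)  1000(✓)  1010(✓)  1100(✓)  1101(✓)  1110(✓)
size-2^1 implicants → -010(✓)  -100(✓)  -101(✓)  -110(✓)  0-01(✓)  0-10(✓)  0-11(✓)  00-1(✓)  001-(✓)  01-0(✓)  01-1(✓)  010-(✓)  011-(✓)  1-00(✓)  1-10(✓)  10-0(✓)  11-0(✓)  110-(✓)
size-2^2 implicants → --10  -1-0  -10-  0--1  0-1-  01--  1--0
Unchecked terms (primes): --10, -1-0, -10-, 0--1, 0-1-, 01--, 1--0
Minterm coverage:
  m1 ⊆ 0--1 [E]
  m2 ⊆ --10,0-1-
  m3 ⊆ 0--1,0-1-
  m4 ⊆ -1-0,-10-,01--
  m5 ⊆ -10-,0--1,01--
  m6 ⊆ --10,-1-0,0-1-,01--
  m7 ⊆ 0--1,0-1-,01--
  m8 ⊆ 1--0 [E]
  m10 ⊆ --10,1--0
  m12 ⊆ -1-0,-10-,1--0
  m13 ⊆ -10- [E]
  m14 ⊆ --10,-1-0,1--0
E = {-10-, 0--1, 1--0}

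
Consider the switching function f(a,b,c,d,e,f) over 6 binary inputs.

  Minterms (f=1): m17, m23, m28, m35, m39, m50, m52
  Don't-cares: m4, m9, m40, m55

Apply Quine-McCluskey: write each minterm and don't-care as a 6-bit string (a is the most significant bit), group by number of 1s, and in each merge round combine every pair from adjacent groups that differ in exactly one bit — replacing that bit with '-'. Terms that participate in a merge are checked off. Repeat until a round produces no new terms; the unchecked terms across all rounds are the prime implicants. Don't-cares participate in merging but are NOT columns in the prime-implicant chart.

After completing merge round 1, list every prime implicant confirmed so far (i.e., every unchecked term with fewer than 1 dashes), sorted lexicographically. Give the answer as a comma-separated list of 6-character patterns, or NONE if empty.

000100, 001001, 010001, 011100, 101000, 110010, 110100

size-2^0 implicants → 000100  001001  010001  010111(✓)  011100  100011(✓)  100111(✓)  101000  110010  110100  110111(✓)
size-2^1 implicants → -10111  1-0111  100-11
Unchecked terms (primes): -10111, 000100, 001001, 010001, 011100, 1-0111, 100-11, 101000, 110010, 110100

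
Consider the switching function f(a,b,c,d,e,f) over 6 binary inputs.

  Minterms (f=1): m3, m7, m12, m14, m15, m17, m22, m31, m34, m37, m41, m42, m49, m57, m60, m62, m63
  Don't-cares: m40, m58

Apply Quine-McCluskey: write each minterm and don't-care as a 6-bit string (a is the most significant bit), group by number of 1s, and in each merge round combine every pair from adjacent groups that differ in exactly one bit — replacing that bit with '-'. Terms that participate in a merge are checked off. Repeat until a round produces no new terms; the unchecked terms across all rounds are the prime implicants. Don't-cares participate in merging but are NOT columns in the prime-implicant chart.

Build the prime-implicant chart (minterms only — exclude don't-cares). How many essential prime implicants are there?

7

size-2^0 implicants → 000011(✓)  000111(✓)  001100(✓)  001110(✓)  001111(✓)  010001(✓)  010110  011111(✓)  100010(✓)  100101  101000(✓)  101001(✓)  101010(✓)  110001(✓)  111001(✓)  111010(✓)  111100(✓)  111110(✓)  111111(✓)
size-2^1 implicants → -10001  -11111  0-1111  00-111  000-11  0011-0  00111-  1-1001  1-1010  10-010  1010-0  10100-  11-001  111-10  1111-0  11111-
Unchecked terms (primes): -10001, -11111, 0-1111, 00-111, 000-11, 0011-0, 00111-, 010110, 1-1001, 1-1010, 10-010, 100101, 1010-0, 10100-, 11-001, 111-10, 1111-0, 11111-
Minterm coverage:
  m3 ⊆ 000-11 [E]
  m7 ⊆ 00-111,000-11
  m12 ⊆ 0011-0 [E]
  m14 ⊆ 0011-0,00111-
  m15 ⊆ 0-1111,00-111,00111-
  m17 ⊆ -10001 [E]
  m22 ⊆ 010110 [E]
  m31 ⊆ -11111,0-1111
  m34 ⊆ 10-010 [E]
  m37 ⊆ 100101 [E]
  m41 ⊆ 1-1001,10100-
  m42 ⊆ 1-1010,10-010,1010-0
  m49 ⊆ -10001,11-001
  m57 ⊆ 1-1001,11-001
  m60 ⊆ 1111-0 [E]
  m62 ⊆ 111-10,1111-0,11111-
  m63 ⊆ -11111,11111-
E = {-10001, 000-11, 0011-0, 010110, 10-010, 100101, 1111-0}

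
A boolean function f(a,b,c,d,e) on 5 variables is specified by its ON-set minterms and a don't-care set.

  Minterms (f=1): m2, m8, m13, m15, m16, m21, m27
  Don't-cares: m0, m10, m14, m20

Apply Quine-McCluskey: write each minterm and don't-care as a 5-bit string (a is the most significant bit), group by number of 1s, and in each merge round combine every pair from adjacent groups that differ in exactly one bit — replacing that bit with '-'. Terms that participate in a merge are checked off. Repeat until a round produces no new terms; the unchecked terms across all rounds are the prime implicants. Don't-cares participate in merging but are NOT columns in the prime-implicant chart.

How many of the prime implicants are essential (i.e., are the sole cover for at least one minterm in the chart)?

4

Round 0: 00000✓ 00010✓ 01000✓ 01010✓ 01101✓ 01110✓ 01111✓ 10000✓ 10100✓ 10101✓ 11011
Round 1: -0000 0-000✓ 0-010✓ 000-0✓ 01-10 010-0✓ 011-1 0111- 10-00 1010-
Round 2: 0-0-0
PIs = {-0000, 0-0-0, 01-10, 011-1, 0111-, 10-00, 1010-, 11011}
Coverage chart:
  m2: 0-0-0 ←essential
  m8: 0-0-0 ←essential
  m13: 011-1 ←essential
  m15: 011-1,0111-
  m16: -0000,10-00
  m21: 1010- ←essential
  m27: 11011 ←essential
Essential: 0-0-0, 011-1, 1010-, 11011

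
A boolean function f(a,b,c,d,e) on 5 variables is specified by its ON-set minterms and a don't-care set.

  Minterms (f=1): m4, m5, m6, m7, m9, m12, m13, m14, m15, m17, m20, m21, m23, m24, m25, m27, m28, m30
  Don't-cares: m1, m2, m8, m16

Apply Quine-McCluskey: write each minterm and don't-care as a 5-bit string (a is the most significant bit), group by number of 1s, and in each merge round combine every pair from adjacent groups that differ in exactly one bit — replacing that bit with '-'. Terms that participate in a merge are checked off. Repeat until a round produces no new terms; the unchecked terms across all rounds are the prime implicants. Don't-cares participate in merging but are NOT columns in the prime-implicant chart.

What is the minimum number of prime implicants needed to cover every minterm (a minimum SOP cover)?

6

size-2^0 implicants → 00001(✓)  00010(✓)  00100(✓)  00101(✓)  00110(✓)  00111(✓)  01000(✓)  01001(✓)  01100(✓)  01101(✓)  01110(✓)  01111(✓)  10000(✓)  10001(✓)  10100(✓)  10101(✓)  10111(✓)  11000(✓)  11001(✓)  11011(✓)  11100(✓)  11110(✓)
size-2^1 implicants → -0001(✓)  -0100(✓)  -0101(✓)  -0111(✓)  -1000(✓)  -1001(✓)  -1100(✓)  -1110(✓)  0-001(✓)  0-100(✓)  0-101(✓)  0-110(✓)  0-111(✓)  00-01(✓)  00-10  001-0(✓)  001-1(✓)  0010-(✓)  0011-(✓)  01-00(✓)  01-01(✓)  0100-(✓)  011-0(✓)  011-1(✓)  0110-(✓)  0111-(✓)  1-000(✓)  1-001(✓)  1-100(✓)  10-00(✓)  10-01(✓)  1000-(✓)  101-1(✓)  1010-(✓)  11-00(✓)  110-1  1100-(✓)  111-0(✓)
size-2^2 implicants → --001  --100  -0-01  -01-1  -010-  -1-00  -100-  -11-0  0--01  0-1-0(✓)  0-1-1(✓)  0-10-(✓)  0-11-(✓)  001--(✓)  01-0-  011--(✓)  1--00  1-00-  10-0-
size-2^3 implicants → 0-1--
Unchecked terms (primes): --001, --100, -0-01, -01-1, -010-, -1-00, -100-, -11-0, 0--01, 0-1--, 00-10, 01-0-, 1--00, 1-00-, 10-0-, 110-1
Minterm coverage:
  m4 ⊆ --100,-010-,0-1--
  m5 ⊆ -0-01,-01-1,-010-,0--01,0-1--
  m6 ⊆ 0-1--,00-10
  m7 ⊆ -01-1,0-1--
  m9 ⊆ --001,-100-,0--01,01-0-
  m12 ⊆ --100,-1-00,-11-0,0-1--,01-0-
  m13 ⊆ 0--01,0-1--,01-0-
  m14 ⊆ -11-0,0-1--
  m15 ⊆ 0-1-- [E]
  m17 ⊆ --001,-0-01,1-00-,10-0-
  m20 ⊆ --100,-010-,1--00,10-0-
  m21 ⊆ -0-01,-01-1,-010-,10-0-
  m23 ⊆ -01-1 [E]
  m24 ⊆ -1-00,-100-,1--00,1-00-
  m25 ⊆ --001,-100-,1-00-,110-1
  m27 ⊆ 110-1 [E]
  m28 ⊆ --100,-1-00,-11-0,1--00
  m30 ⊆ -11-0 [E]
E = {-01-1, -11-0, 0-1--, 110-1}
Petrick residual → --001, 1--00
Cover = c'd'e + b'ce + bce' + a'c + ad'e' + abc'e  |cover|=6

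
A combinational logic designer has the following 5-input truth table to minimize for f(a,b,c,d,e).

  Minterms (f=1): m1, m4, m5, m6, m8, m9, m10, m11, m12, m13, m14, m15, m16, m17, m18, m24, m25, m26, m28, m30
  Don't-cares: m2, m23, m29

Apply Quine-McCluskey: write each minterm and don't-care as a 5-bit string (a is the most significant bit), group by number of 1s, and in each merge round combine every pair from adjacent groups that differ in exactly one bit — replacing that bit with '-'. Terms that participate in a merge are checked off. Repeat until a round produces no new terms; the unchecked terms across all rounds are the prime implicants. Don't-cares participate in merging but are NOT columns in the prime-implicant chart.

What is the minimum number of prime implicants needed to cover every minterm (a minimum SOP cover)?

6

size-2^0 implicants → 00001(✓)  00010(✓)  00100(✓)  00101(✓)  00110(✓)  01000(✓)  01001(✓)  01010(✓)  01011(✓)  01100(✓)  01101(✓)  01110(✓)  01111(✓)  10000(✓)  10001(✓)  10010(✓)  10111  11000(✓)  11001(✓)  11010(✓)  11100(✓)  11101(✓)  11110(✓)
size-2^1 implicants → -0001(✓)  -0010(✓)  -1000(✓)  -1001(✓)  -1010(✓)  -1100(✓)  -1101(✓)  -1110(✓)  0-001(✓)  0-010(✓)  0-100(✓)  0-101(✓)  0-110(✓)  00-01(✓)  00-10(✓)  001-0(✓)  0010-(✓)  01-00(✓)  01-01(✓)  01-10(✓)  01-11(✓)  010-0(✓)  010-1(✓)  0100-(✓)  0101-(✓)  011-0(✓)  011-1(✓)  0110-(✓)  0111-(✓)  1-000(✓)  1-001(✓)  1-010(✓)  100-0(✓)  1000-(✓)  11-00(✓)  11-01(✓)  11-10(✓)  110-0(✓)  1100-(✓)  111-0(✓)  1110-(✓)
size-2^2 implicants → --001  --010  -1-00(✓)  -1-01(✓)  -1-10(✓)  -10-0(✓)  -100-(✓)  -11-0(✓)  -110-(✓)  0--01  0--10  0-1-0  0-10-  01--0(✓)  01--1(✓)  01-0-(✓)  01-1-(✓)  010--(✓)  011--(✓)  1-0-0  1-00-  11--0(✓)  11-0-(✓)
size-2^3 implicants → -1--0  -1-0-  01---
Unchecked terms (primes): --001, --010, -1--0, -1-0-, 0--01, 0--10, 0-1-0, 0-10-, 01---, 1-0-0, 1-00-, 10111
Minterm coverage:
  m1 ⊆ --001,0--01
  m4 ⊆ 0-1-0,0-10-
  m5 ⊆ 0--01,0-10-
  m6 ⊆ 0--10,0-1-0
  m8 ⊆ -1--0,-1-0-,01---
  m9 ⊆ --001,-1-0-,0--01,01---
  m10 ⊆ --010,-1--0,0--10,01---
  m11 ⊆ 01--- [E]
  m12 ⊆ -1--0,-1-0-,0-1-0,0-10-,01---
  m13 ⊆ -1-0-,0--01,0-10-,01---
  m14 ⊆ -1--0,0--10,0-1-0,01---
  m15 ⊆ 01--- [E]
  m16 ⊆ 1-0-0,1-00-
  m17 ⊆ --001,1-00-
  m18 ⊆ --010,1-0-0
  m24 ⊆ -1--0,-1-0-,1-0-0,1-00-
  m25 ⊆ --001,-1-0-,1-00-
  m26 ⊆ --010,-1--0,1-0-0
  m28 ⊆ -1--0,-1-0-
  m30 ⊆ -1--0 [E]
E = {-1--0, 01---}
Petrick residual → --001, 0--01, 0-1-0, 1-0-0
Cover = c'd'e + be' + a'd'e + a'ce' + a'b + ac'e'  |cover|=6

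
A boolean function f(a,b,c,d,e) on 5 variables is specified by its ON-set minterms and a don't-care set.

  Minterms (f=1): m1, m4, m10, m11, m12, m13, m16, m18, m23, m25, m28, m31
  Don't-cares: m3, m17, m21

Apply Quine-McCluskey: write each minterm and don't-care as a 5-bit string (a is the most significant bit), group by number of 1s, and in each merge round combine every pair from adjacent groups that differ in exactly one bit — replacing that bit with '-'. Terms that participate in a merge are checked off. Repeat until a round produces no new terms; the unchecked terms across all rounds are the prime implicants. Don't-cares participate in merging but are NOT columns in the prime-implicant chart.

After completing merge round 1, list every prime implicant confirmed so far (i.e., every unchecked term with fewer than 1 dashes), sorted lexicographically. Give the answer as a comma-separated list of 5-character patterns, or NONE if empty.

Round 0: 00001✓ 00011✓ 00100✓ 01010✓ 01011✓ 01100✓ 01101✓ 10000✓ 10001✓ 10010✓ 10101✓ 10111✓ 11001✓ 11100✓ 11111✓
Round 1: -0001 -1100 0-011 0-100 000-1 0101- 0110- 1-001 1-111 10-01 100-0 1000- 101-1
PIs = {-0001, -1100, 0-011, 0-100, 000-1, 0101-, 0110-, 1-001, 1-111, 10-01, 100-0, 1000-, 101-1}

NONE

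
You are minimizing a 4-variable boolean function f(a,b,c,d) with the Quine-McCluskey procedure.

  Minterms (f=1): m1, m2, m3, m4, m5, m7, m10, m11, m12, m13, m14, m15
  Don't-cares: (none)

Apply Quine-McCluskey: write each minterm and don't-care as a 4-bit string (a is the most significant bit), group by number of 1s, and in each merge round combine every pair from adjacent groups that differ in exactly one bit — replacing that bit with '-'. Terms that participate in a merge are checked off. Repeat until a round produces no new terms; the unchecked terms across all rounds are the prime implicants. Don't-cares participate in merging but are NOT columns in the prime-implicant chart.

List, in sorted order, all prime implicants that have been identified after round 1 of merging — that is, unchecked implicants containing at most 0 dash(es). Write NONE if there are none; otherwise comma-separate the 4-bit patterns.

NONE

size-2^0 implicants → 0001(✓)  0010(✓)  0011(✓)  0100(✓)  0101(✓)  0111(✓)  1010(✓)  1011(✓)  1100(✓)  1101(✓)  1110(✓)  1111(✓)
size-2^1 implicants → -010(✓)  -011(✓)  -100(✓)  -101(✓)  -111(✓)  0-01(✓)  0-11(✓)  00-1(✓)  001-(✓)  01-1(✓)  010-(✓)  1-10(✓)  1-11(✓)  101-(✓)  11-0(✓)  11-1(✓)  110-(✓)  111-(✓)
size-2^2 implicants → --11  -01-  -1-1  -10-  0--1  1-1-  11--
Unchecked terms (primes): --11, -01-, -1-1, -10-, 0--1, 1-1-, 11--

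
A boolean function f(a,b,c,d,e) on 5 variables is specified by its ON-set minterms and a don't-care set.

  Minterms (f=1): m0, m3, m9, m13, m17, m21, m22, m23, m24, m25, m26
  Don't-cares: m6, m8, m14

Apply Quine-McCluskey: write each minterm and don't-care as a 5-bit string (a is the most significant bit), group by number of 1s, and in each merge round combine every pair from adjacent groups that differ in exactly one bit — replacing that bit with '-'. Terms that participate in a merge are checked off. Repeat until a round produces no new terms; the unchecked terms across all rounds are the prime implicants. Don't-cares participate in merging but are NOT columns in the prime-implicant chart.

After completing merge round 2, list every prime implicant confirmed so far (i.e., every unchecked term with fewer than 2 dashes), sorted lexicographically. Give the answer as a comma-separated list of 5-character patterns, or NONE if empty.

-0110, 0-000, 0-110, 00011, 01-01, 1-001, 10-01, 101-1, 1011-, 110-0

Round 0: 00000✓ 00011 00110✓ 01000✓ 01001✓ 01101✓ 01110✓ 10001✓ 10101✓ 10110✓ 10111✓ 11000✓ 11001✓ 11010✓
Round 1: -0110 -1000✓ -1001✓ 0-000 0-110 01-01 0100-✓ 1-001 10-01 101-1 1011- 110-0 1100-✓
Round 2: -100-
PIs = {-0110, -100-, 0-000, 0-110, 00011, 01-01, 1-001, 10-01, 101-1, 1011-, 110-0}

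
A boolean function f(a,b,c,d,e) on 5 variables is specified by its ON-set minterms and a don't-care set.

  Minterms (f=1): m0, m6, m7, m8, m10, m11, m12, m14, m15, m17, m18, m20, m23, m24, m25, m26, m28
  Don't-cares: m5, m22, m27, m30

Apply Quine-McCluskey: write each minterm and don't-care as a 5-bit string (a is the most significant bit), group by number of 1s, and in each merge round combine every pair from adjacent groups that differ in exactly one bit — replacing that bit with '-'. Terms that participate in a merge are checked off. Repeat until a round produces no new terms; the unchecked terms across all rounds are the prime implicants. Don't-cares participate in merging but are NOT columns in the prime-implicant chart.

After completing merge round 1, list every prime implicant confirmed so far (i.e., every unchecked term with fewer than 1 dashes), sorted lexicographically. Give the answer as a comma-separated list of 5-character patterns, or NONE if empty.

[col 0] 00000*, 00101*, 00110*, 00111*, 01000*, 01010*, 01011*, 01100*, 01110*, 01111*, 10001*, 10010*, 10100*, 10110*, 10111*, 11000*, 11001*, 11010*, 11011*, 11100*, 11110*
[col 1] -0110*, -0111*, -1000*, -1010*, -1011*, -1100*, -1110*, 0-000, 0-110*, 0-111*, 001-1, 0011-*, 01-00*, 01-10*, 01-11*, 010-0*, 0101-*, 011-0*, 0111-*, 1-001, 1-010*, 1-100*, 1-110*, 10-10*, 101-0*, 1011-*, 11-00*, 11-10*, 110-0*, 110-1*, 1100-*, 1101-*, 111-0*
[col 2] --110, -011-, -1-00*, -1-10*, -10-0*, -101-, -11-0*, 0-11-, 01--0*, 01-1-, 1--10, 1-1-0, 11--0*, 110--
[col 3] -1--0
Prime implicants: --110, -011-, -1--0, -101-, 0-000, 0-11-, 001-1, 01-1-, 1--10, 1-001, 1-1-0, 110--

NONE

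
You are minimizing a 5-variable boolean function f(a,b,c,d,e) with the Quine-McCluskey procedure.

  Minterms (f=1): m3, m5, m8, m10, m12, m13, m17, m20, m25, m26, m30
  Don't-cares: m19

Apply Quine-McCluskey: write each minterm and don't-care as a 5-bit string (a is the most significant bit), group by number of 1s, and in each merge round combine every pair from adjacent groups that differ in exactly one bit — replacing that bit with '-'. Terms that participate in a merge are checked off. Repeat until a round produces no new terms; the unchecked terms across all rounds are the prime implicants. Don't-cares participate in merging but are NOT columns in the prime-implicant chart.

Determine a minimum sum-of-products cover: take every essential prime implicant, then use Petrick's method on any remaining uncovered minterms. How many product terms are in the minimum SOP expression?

7

size-2^0 implicants → 00011(✓)  00101(✓)  01000(✓)  01010(✓)  01100(✓)  01101(✓)  10001(✓)  10011(✓)  10100  11001(✓)  11010(✓)  11110(✓)
size-2^1 implicants → -0011  -1010  0-101  01-00  010-0  0110-  1-001  100-1  11-10
Unchecked terms (primes): -0011, -1010, 0-101, 01-00, 010-0, 0110-, 1-001, 100-1, 10100, 11-10
Minterm coverage:
  m3 ⊆ -0011 [E]
  m5 ⊆ 0-101 [E]
  m8 ⊆ 01-00,010-0
  m10 ⊆ -1010,010-0
  m12 ⊆ 01-00,0110-
  m13 ⊆ 0-101,0110-
  m17 ⊆ 1-001,100-1
  m20 ⊆ 10100 [E]
  m25 ⊆ 1-001 [E]
  m26 ⊆ -1010,11-10
  m30 ⊆ 11-10 [E]
E = {-0011, 0-101, 1-001, 10100, 11-10}
Petrick residual → -1010, 01-00
Cover = b'c'de + bc'de' + a'cd'e + a'bd'e' + ac'd'e + ab'cd'e' + abde'  |cover|=7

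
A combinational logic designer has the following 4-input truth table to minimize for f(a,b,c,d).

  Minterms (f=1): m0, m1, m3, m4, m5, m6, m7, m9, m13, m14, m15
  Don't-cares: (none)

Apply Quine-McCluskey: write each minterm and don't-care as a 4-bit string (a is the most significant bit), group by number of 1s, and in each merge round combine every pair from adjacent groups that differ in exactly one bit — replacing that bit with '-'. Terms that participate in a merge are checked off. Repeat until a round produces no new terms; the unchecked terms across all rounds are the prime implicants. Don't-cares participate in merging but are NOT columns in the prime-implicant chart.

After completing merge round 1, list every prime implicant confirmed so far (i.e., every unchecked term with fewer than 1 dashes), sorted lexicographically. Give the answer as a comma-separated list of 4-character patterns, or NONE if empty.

Round 0: 0000✓ 0001✓ 0011✓ 0100✓ 0101✓ 0110✓ 0111✓ 1001✓ 1101✓ 1110✓ 1111✓
Round 1: -001✓ -101✓ -110✓ -111✓ 0-00✓ 0-01✓ 0-11✓ 00-1✓ 000-✓ 01-0✓ 01-1✓ 010-✓ 011-✓ 1-01✓ 11-1✓ 111-✓
Round 2: --01 -1-1 -11- 0--1 0-0- 01--
PIs = {--01, -1-1, -11-, 0--1, 0-0-, 01--}

NONE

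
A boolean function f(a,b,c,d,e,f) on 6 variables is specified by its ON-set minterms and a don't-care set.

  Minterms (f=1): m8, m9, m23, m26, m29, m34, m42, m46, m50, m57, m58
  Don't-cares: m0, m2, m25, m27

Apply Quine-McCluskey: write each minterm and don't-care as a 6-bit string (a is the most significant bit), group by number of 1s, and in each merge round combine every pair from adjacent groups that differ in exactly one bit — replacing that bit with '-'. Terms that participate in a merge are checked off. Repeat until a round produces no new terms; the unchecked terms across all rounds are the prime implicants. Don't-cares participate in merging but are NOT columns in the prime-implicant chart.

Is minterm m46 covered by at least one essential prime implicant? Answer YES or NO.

Round 0: 000000✓ 000010✓ 001000✓ 001001✓ 010111 011001✓ 011010✓ 011011✓ 011101✓ 100010✓ 101010✓ 101110✓ 110010✓ 111001✓ 111010✓
Round 1: -00010 -11001 -11010 0-1001 00-000 0000-0 00100- 011-01 0110-1 01101- 1-0010✓ 1-1010✓ 10-010✓ 101-10 11-010✓
Round 2: 1--010
PIs = {-00010, -11001, -11010, 0-1001, 00-000, 0000-0, 00100-, 010111, 011-01, 0110-1, 01101-, 1--010, 101-10}
Coverage chart:
  m8: 00-000,00100-
  m9: 0-1001,00100-
  m23: 010111 ←essential
  m26: -11010,01101-
  m29: 011-01 ←essential
  m34: -00010,1--010
  m42: 1--010,101-10
  m46: 101-10 ←essential
  m50: 1--010 ←essential
  m57: -11001 ←essential
  m58: -11010,1--010
Essential: -11001, 010111, 011-01, 1--010, 101-10

YES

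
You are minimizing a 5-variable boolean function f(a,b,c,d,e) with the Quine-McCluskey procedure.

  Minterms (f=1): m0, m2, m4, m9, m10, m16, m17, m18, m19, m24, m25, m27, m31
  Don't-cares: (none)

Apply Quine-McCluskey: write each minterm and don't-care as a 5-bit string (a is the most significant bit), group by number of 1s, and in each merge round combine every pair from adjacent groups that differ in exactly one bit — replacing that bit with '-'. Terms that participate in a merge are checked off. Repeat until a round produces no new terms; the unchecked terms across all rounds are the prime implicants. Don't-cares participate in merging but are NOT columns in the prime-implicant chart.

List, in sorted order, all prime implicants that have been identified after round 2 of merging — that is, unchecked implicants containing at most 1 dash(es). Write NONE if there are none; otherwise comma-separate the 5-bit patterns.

-1001, 0-010, 00-00, 11-11

size-2^0 implicants → 00000(✓)  00010(✓)  00100(✓)  01001(✓)  01010(✓)  10000(✓)  10001(✓)  10010(✓)  10011(✓)  11000(✓)  11001(✓)  11011(✓)  11111(✓)
size-2^1 implicants → -0000(✓)  -0010(✓)  -1001  0-010  00-00  000-0(✓)  1-000(✓)  1-001(✓)  1-011(✓)  100-0(✓)  100-1(✓)  1000-(✓)  1001-(✓)  11-11  110-1(✓)  1100-(✓)
size-2^2 implicants → -00-0  1-0-1  1-00-  100--
Unchecked terms (primes): -00-0, -1001, 0-010, 00-00, 1-0-1, 1-00-, 100--, 11-11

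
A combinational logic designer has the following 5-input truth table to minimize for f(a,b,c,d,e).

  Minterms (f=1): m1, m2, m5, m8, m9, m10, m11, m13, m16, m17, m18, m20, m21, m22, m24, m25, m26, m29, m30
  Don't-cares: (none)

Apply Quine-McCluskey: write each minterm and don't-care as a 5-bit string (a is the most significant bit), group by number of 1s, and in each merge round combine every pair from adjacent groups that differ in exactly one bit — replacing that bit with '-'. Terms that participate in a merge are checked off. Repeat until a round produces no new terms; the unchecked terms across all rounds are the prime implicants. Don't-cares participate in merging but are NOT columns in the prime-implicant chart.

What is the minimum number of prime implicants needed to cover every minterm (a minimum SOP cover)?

6

Round 0: 00001✓ 00010✓ 00101✓ 01000✓ 01001✓ 01010✓ 01011✓ 01101✓ 10000✓ 10001✓ 10010✓ 10100✓ 10101✓ 10110✓ 11000✓ 11001✓ 11010✓ 11101✓ 11110✓
Round 1: -0001✓ -0010✓ -0101✓ -1000✓ -1001✓ -1010✓ -1101✓ 0-001✓ 0-010✓ 0-101✓ 00-01✓ 01-01✓ 010-0✓ 010-1✓ 0100-✓ 0101-✓ 1-000✓ 1-001✓ 1-010✓ 1-101✓ 1-110✓ 10-00✓ 10-01✓ 10-10✓ 100-0✓ 1000-✓ 101-0✓ 1010-✓ 11-01✓ 11-10✓ 110-0✓ 1100-✓
Round 2: --001✓ --010 --101✓ -0-01✓ -1-01✓ -10-0 -100- 0--01✓ 010-- 1--01✓ 1--10 1-0-0 1-00- 10--0 10-0-
Round 3: ---01
PIs = {---01, --010, -10-0, -100-, 010--, 1--10, 1-0-0, 1-00-, 10--0, 10-0-}
Coverage chart:
  m1: ---01 ←essential
  m2: --010 ←essential
  m5: ---01 ←essential
  m8: -10-0,-100-,010--
  m9: ---01,-100-,010--
  m10: --010,-10-0,010--
  m11: 010-- ←essential
  m13: ---01 ←essential
  m16: 1-0-0,1-00-,10--0,10-0-
  m17: ---01,1-00-,10-0-
  m18: --010,1--10,1-0-0,10--0
  m20: 10--0,10-0-
  m21: ---01,10-0-
  m22: 1--10,10--0
  m24: -10-0,-100-,1-0-0,1-00-
  m25: ---01,-100-,1-00-
  m26: --010,-10-0,1--10,1-0-0
  m29: ---01 ←essential
  m30: 1--10 ←essential
Essential: ---01, --010, 010--, 1--10
Petrick residual → -10-0, 10--0
Min cover (6 terms): d'e + c'de' + bc'e' + a'bc' + ade' + ab'e'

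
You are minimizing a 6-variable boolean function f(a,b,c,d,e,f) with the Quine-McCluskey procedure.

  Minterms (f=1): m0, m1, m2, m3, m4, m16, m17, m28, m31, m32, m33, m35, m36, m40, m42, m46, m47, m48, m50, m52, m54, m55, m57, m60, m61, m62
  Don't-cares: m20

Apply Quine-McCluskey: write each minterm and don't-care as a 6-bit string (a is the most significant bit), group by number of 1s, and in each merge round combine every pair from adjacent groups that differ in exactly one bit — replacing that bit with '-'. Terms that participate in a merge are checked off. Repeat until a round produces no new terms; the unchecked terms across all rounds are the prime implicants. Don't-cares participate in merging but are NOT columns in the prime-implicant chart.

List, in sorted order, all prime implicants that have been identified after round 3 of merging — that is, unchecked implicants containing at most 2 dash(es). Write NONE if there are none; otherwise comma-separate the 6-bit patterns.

Round 0: 000000✓ 000001✓ 000010✓ 000011✓ 000100✓ 010000✓ 010001✓ 010100✓ 011100✓ 011111 100000✓ 100001✓ 100011✓ 100100✓ 101000✓ 101010✓ 101110✓ 101111✓ 110000✓ 110010✓ 110100✓ 110110✓ 110111✓ 111001✓ 111100✓ 111101✓ 111110✓
Round 1: -00000✓ -00001✓ -00011✓ -00100✓ -10000✓ -10100✓ -11100✓ 0-0000✓ 0-0001✓ 0-0100✓ 000-00✓ 0000-0✓ 0000-1✓ 00000-✓ 00001-✓ 01-100✓ 010-00✓ 01000-✓ 1-0000✓ 1-0100✓ 1-1110 10-000 100-00✓ 1000-1✓ 10000-✓ 101-10 1010-0 10111- 11-100✓ 11-110✓ 110-00✓ 110-10✓ 1100-0✓ 1101-0✓ 11011- 111-01 1111-0✓ 11110-
Round 2: --0000✓ --0100✓ -00-00✓ -000-1 -0000- -1-100 -10-00✓ 0-0-00✓ 0-000- 0000-- 1-0-00✓ 11-1-0 110--0
Round 3: --0-00
PIs = {--0-00, -000-1, -0000-, -1-100, 0-000-, 0000--, 011111, 1-1110, 10-000, 101-10, 1010-0, 10111-, 11-1-0, 110--0, 11011-, 111-01, 11110-}

-000-1, -0000-, -1-100, 0-000-, 0000--, 011111, 1-1110, 10-000, 101-10, 1010-0, 10111-, 11-1-0, 110--0, 11011-, 111-01, 11110-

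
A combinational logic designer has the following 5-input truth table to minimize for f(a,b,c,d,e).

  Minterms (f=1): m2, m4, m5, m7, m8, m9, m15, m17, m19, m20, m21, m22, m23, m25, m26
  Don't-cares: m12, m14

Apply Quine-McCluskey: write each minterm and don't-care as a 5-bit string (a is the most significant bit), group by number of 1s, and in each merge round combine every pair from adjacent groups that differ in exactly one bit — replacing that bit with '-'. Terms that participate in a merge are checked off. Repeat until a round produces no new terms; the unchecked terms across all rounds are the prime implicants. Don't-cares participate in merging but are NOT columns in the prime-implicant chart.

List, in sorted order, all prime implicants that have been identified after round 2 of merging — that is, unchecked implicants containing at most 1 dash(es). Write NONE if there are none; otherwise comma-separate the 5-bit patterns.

-1001, 0-100, 0-111, 00010, 01-00, 0100-, 011-0, 0111-, 1-001, 11010

[col 0] 00010, 00100*, 00101*, 00111*, 01000*, 01001*, 01100*, 01110*, 01111*, 10001*, 10011*, 10100*, 10101*, 10110*, 10111*, 11001*, 11010
[col 1] -0100*, -0101*, -0111*, -1001, 0-100, 0-111, 001-1*, 0010-*, 01-00, 0100-, 011-0, 0111-, 1-001, 10-01*, 10-11*, 100-1*, 101-0*, 101-1*, 1010-*, 1011-*
[col 2] -01-1, -010-, 10--1, 101--
Prime implicants: -01-1, -010-, -1001, 0-100, 0-111, 00010, 01-00, 0100-, 011-0, 0111-, 1-001, 10--1, 101--, 11010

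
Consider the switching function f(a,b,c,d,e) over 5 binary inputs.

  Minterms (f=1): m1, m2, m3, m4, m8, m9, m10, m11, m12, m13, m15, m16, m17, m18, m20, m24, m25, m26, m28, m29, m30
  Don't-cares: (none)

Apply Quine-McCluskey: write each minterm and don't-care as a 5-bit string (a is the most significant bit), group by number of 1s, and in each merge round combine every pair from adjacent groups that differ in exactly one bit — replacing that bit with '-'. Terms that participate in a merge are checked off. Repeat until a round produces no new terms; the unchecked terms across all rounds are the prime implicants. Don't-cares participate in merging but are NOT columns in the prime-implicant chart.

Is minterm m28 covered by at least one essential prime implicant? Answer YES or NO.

YES

Round 0: 00001✓ 00010✓ 00011✓ 00100✓ 01000✓ 01001✓ 01010✓ 01011✓ 01100✓ 01101✓ 01111✓ 10000✓ 10001✓ 10010✓ 10100✓ 11000✓ 11001✓ 11010✓ 11100✓ 11101✓ 11110✓
Round 1: -0001✓ -0010✓ -0100✓ -1000✓ -1001✓ -1010✓ -1100✓ -1101✓ 0-001✓ 0-010✓ 0-011✓ 0-100✓ 000-1✓ 0001-✓ 01-00✓ 01-01✓ 01-11✓ 010-0✓ 010-1✓ 0100-✓ 0101-✓ 011-1✓ 0110-✓ 1-000✓ 1-001✓ 1-010✓ 1-100✓ 10-00✓ 100-0✓ 1000-✓ 11-00✓ 11-01✓ 11-10✓ 110-0✓ 1100-✓ 111-0✓ 1110-✓
Round 2: --001 --010 --100 -1-00✓ -1-01✓ -10-0 -100-✓ -110-✓ 0-0-1 0-01- 01--1 01-0-✓ 010-- 1--00 1-0-0 1-00- 11--0 11-0-✓
Round 3: -1-0-
PIs = {--001, --010, --100, -1-0-, -10-0, 0-0-1, 0-01-, 01--1, 010--, 1--00, 1-0-0, 1-00-, 11--0}
Coverage chart:
  m1: --001,0-0-1
  m2: --010,0-01-
  m3: 0-0-1,0-01-
  m4: --100 ←essential
  m8: -1-0-,-10-0,010--
  m9: --001,-1-0-,0-0-1,01--1,010--
  m10: --010,-10-0,0-01-,010--
  m11: 0-0-1,0-01-,01--1,010--
  m12: --100,-1-0-
  m13: -1-0-,01--1
  m15: 01--1 ←essential
  m16: 1--00,1-0-0,1-00-
  m17: --001,1-00-
  m18: --010,1-0-0
  m20: --100,1--00
  m24: -1-0-,-10-0,1--00,1-0-0,1-00-,11--0
  m25: --001,-1-0-,1-00-
  m26: --010,-10-0,1-0-0,11--0
  m28: --100,-1-0-,1--00,11--0
  m29: -1-0- ←essential
  m30: 11--0 ←essential
Essential: --100, -1-0-, 01--1, 11--0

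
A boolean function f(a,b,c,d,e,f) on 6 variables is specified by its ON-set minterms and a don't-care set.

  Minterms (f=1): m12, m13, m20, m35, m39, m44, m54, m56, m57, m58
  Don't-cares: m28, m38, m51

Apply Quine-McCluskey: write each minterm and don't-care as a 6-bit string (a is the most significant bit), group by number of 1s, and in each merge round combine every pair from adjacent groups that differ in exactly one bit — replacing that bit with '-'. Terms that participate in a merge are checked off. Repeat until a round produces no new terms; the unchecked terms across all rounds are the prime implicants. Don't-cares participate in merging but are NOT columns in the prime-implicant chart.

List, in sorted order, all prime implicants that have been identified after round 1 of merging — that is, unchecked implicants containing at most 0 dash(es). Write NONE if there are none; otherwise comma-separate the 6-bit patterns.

NONE

Round 0: 001100✓ 001101✓ 010100✓ 011100✓ 100011✓ 100110✓ 100111✓ 101100✓ 110011✓ 110110✓ 111000✓ 111001✓ 111010✓
Round 1: -01100 0-1100 00110- 01-100 1-0011 1-0110 100-11 10011- 1110-0 11100-
PIs = {-01100, 0-1100, 00110-, 01-100, 1-0011, 1-0110, 100-11, 10011-, 1110-0, 11100-}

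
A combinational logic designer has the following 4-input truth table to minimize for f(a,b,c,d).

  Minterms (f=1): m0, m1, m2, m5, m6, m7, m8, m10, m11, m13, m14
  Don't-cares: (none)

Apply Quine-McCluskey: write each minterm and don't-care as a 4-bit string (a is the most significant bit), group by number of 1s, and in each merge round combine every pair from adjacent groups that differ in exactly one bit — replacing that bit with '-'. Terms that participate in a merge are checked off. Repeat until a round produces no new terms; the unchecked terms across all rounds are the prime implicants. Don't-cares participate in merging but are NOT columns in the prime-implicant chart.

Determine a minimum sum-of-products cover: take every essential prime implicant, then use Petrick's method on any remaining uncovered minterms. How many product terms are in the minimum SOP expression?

Round 0: 0000✓ 0001✓ 0010✓ 0101✓ 0110✓ 0111✓ 1000✓ 1010✓ 1011✓ 1101✓ 1110✓
Round 1: -000✓ -010✓ -101 -110✓ 0-01 0-10✓ 00-0✓ 000- 01-1 011- 1-10✓ 10-0✓ 101-
Round 2: --10 -0-0
PIs = {--10, -0-0, -101, 0-01, 000-, 01-1, 011-, 101-}
Coverage chart:
  m0: -0-0,000-
  m1: 0-01,000-
  m2: --10,-0-0
  m5: -101,0-01,01-1
  m6: --10,011-
  m7: 01-1,011-
  m8: -0-0 ←essential
  m10: --10,-0-0,101-
  m11: 101- ←essential
  m13: -101 ←essential
  m14: --10 ←essential
Essential: --10, -0-0, -101, 101-
Petrick residual → 0-01, 01-1
Min cover (6 terms): cd' + b'd' + bc'd + a'c'd + a'bd + ab'c

6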